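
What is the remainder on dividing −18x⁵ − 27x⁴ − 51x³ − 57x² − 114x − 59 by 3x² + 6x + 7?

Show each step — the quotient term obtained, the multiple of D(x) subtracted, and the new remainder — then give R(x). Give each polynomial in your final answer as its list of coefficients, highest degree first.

R = [-3, -3]

Step 1: lead(−18x⁵ − 27x⁴ − 51x³ − 57x² − 114x − 59) ÷ lead(D) = −18x⁵ ÷ 3x² = −6x³. Subtract (−6x³)·D = −18x⁵ − 36x⁴ − 42x³. Remainder: 9x⁴ − 9x³ − 57x² − 114x − 59.
Step 2: lead(9x⁴ − 9x³ − 57x² − 114x − 59) ÷ lead(D) = 9x⁴ ÷ 3x² = 3x². Subtract (3x²)·D = 9x⁴ + 18x³ + 21x². Remainder: −27x³ − 78x² − 114x − 59.
Step 3: lead(−27x³ − 78x² − 114x − 59) ÷ lead(D) = −27x³ ÷ 3x² = −9x. Subtract (−9x)·D = −27x³ − 54x² − 63x. Remainder: −24x² − 51x − 59.
Step 4: lead(−24x² − 51x − 59) ÷ lead(D) = −24x² ÷ 3x² = −8. Subtract (−8)·D = −24x² − 48x − 56. Remainder: −3x − 3.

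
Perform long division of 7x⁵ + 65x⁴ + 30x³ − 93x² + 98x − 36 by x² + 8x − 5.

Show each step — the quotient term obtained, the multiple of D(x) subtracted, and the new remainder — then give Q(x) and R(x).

Step 1: lead(7x⁵ + 65x⁴ + 30x³ − 93x² + 98x − 36) ÷ lead(D) = 7x⁵ ÷ x² = 7x³. Subtract (7x³)·D = 7x⁵ + 56x⁴ − 35x³. Remainder: 9x⁴ + 65x³ − 93x² + 98x − 36.
Step 2: lead(9x⁴ + 65x³ − 93x² + 98x − 36) ÷ lead(D) = 9x⁴ ÷ x² = 9x². Subtract (9x²)·D = 9x⁴ + 72x³ − 45x². Remainder: −7x³ − 48x² + 98x − 36.
Step 3: lead(−7x³ − 48x² + 98x − 36) ÷ lead(D) = −7x³ ÷ x² = −7x. Subtract (−7x)·D = −7x³ − 56x² + 35x. Remainder: 8x² + 63x − 36.
Step 4: lead(8x² + 63x − 36) ÷ lead(D) = 8x² ÷ x² = 8. Subtract (8)·D = 8x² + 64x − 40. Remainder: −x + 4.

Q(x) = 7x³ + 9x² − 7x + 8; R(x) = −x + 4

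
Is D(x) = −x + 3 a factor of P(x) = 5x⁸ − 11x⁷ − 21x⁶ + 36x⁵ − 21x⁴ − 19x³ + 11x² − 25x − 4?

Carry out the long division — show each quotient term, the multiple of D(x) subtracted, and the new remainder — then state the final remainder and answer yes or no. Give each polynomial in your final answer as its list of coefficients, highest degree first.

Step 1: lead(5x⁸ − 11x⁷ − 21x⁶ + 36x⁵ − 21x⁴ − 19x³ + 11x² − 25x − 4) ÷ lead(D) = 5x⁸ ÷ −x = −5x⁷. Subtract (−5x⁷)·D = 5x⁸ − 15x⁷. Remainder: 4x⁷ − 21x⁶ + 36x⁵ − 21x⁴ − 19x³ + 11x² − 25x − 4.
Step 2: lead(4x⁷ − 21x⁶ + 36x⁵ − 21x⁴ − 19x³ + 11x² − 25x − 4) ÷ lead(D) = 4x⁷ ÷ −x = −4x⁶. Subtract (−4x⁶)·D = 4x⁷ − 12x⁶. Remainder: −9x⁶ + 36x⁵ − 21x⁴ − 19x³ + 11x² − 25x − 4.
Step 3: lead(−9x⁶ + 36x⁵ − 21x⁴ − 19x³ + 11x² − 25x − 4) ÷ lead(D) = −9x⁶ ÷ −x = 9x⁵. Subtract (9x⁵)·D = −9x⁶ + 27x⁵. Remainder: 9x⁵ − 21x⁴ − 19x³ + 11x² − 25x − 4.
Step 4: lead(9x⁵ − 21x⁴ − 19x³ + 11x² − 25x − 4) ÷ lead(D) = 9x⁵ ÷ −x = −9x⁴. Subtract (−9x⁴)·D = 9x⁵ − 27x⁴. Remainder: 6x⁴ − 19x³ + 11x² − 25x − 4.
Step 5: lead(6x⁴ − 19x³ + 11x² − 25x − 4) ÷ lead(D) = 6x⁴ ÷ −x = −6x³. Subtract (−6x³)·D = 6x⁴ − 18x³. Remainder: −x³ + 11x² − 25x − 4.
Step 6: lead(−x³ + 11x² − 25x − 4) ÷ lead(D) = −x³ ÷ −x = x². Subtract (x²)·D = −x³ + 3x². Remainder: 8x² − 25x − 4.
Step 7: lead(8x² − 25x − 4) ÷ lead(D) = 8x² ÷ −x = −8x. Subtract (−8x)·D = 8x² − 24x. Remainder: −x − 4.
Step 8: lead(−x − 4) ÷ lead(D) = −x ÷ −x = 1. Subtract (1)·D = −x + 3. Remainder: −7.

R = [-7], so D(x) is not a factor of P(x). no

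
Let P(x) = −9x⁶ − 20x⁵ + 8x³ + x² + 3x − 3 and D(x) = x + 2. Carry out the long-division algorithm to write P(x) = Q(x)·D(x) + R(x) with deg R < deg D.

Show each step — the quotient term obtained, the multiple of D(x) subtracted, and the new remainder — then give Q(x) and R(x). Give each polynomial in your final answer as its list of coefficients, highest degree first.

Step 1: lead(−9x⁶ − 20x⁵ + 8x³ + x² + 3x − 3) ÷ lead(D) = −9x⁶ ÷ x = −9x⁵. Subtract (−9x⁵)·D = −9x⁶ − 18x⁵. Remainder: −2x⁵ + 8x³ + x² + 3x − 3.
Step 2: lead(−2x⁵ + 8x³ + x² + 3x − 3) ÷ lead(D) = −2x⁵ ÷ x = −2x⁴. Subtract (−2x⁴)·D = −2x⁵ − 4x⁴. Remainder: 4x⁴ + 8x³ + x² + 3x − 3.
Step 3: lead(4x⁴ + 8x³ + x² + 3x − 3) ÷ lead(D) = 4x⁴ ÷ x = 4x³. Subtract (4x³)·D = 4x⁴ + 8x³. Remainder: x² + 3x − 3.
Step 4: lead(x² + 3x − 3) ÷ lead(D) = x² ÷ x = x. Subtract (x)·D = x² + 2x. Remainder: x − 3.
Step 5: lead(x − 3) ÷ lead(D) = x ÷ x = 1. Subtract (1)·D = x + 2. Remainder: −5.

Q = [-9, -2, 4, 0, 1, 1]; R = [-5]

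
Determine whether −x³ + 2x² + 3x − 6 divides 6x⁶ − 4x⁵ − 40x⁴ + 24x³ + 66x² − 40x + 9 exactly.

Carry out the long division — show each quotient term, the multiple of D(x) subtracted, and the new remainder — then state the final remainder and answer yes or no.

Step 1: lead(6x⁶ − 4x⁵ − 40x⁴ + 24x³ + 66x² − 40x + 9) ÷ lead(D) = 6x⁶ ÷ −x³ = −6x³. Subtract (−6x³)·D = 6x⁶ − 12x⁵ − 18x⁴ + 36x³. Remainder: 8x⁵ − 22x⁴ − 12x³ + 66x² − 40x + 9.
Step 2: lead(8x⁵ − 22x⁴ − 12x³ + 66x² − 40x + 9) ÷ lead(D) = 8x⁵ ÷ −x³ = −8x². Subtract (−8x²)·D = 8x⁵ − 16x⁴ − 24x³ + 48x². Remainder: −6x⁴ + 12x³ + 18x² − 40x + 9.
Step 3: lead(−6x⁴ + 12x³ + 18x² − 40x + 9) ÷ lead(D) = −6x⁴ ÷ −x³ = 6x. Subtract (6x)·D = −6x⁴ + 12x³ + 18x² − 36x. Remainder: −4x + 9.

R(x) = −4x + 9, so D(x) is not a factor of P(x). no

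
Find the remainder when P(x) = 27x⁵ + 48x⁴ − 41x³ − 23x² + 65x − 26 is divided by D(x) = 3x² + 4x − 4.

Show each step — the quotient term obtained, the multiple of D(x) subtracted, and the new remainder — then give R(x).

Step 1: lead(27x⁵ + 48x⁴ − 41x³ − 23x² + 65x − 26) ÷ lead(D) = 27x⁵ ÷ 3x² = 9x³. Subtract (9x³)·D = 27x⁵ + 36x⁴ − 36x³. Remainder: 12x⁴ − 5x³ − 23x² + 65x − 26.
Step 2: lead(12x⁴ − 5x³ − 23x² + 65x − 26) ÷ lead(D) = 12x⁴ ÷ 3x² = 4x². Subtract (4x²)·D = 12x⁴ + 16x³ − 16x². Remainder: −21x³ − 7x² + 65x − 26.
Step 3: lead(−21x³ − 7x² + 65x − 26) ÷ lead(D) = −21x³ ÷ 3x² = −7x. Subtract (−7x)·D = −21x³ − 28x² + 28x. Remainder: 21x² + 37x − 26.
Step 4: lead(21x² + 37x − 26) ÷ lead(D) = 21x² ÷ 3x² = 7. Subtract (7)·D = 21x² + 28x − 28. Remainder: 9x + 2.

R(x) = 9x + 2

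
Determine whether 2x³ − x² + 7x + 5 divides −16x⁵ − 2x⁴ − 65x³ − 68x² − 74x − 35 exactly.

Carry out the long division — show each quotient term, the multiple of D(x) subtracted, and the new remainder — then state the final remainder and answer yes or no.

R(x) = 0, so D(x) is a factor of P(x). yes

Step 1: lead(−16x⁵ − 2x⁴ − 65x³ − 68x² − 74x − 35) ÷ lead(D) = −16x⁵ ÷ 2x³ = −8x². Subtract (−8x²)·D = −16x⁵ + 8x⁴ − 56x³ − 40x². Remainder: −10x⁴ − 9x³ − 28x² − 74x − 35.
Step 2: lead(−10x⁴ − 9x³ − 28x² − 74x − 35) ÷ lead(D) = −10x⁴ ÷ 2x³ = −5x. Subtract (−5x)·D = −10x⁴ + 5x³ − 35x² − 25x. Remainder: −14x³ + 7x² − 49x − 35.
Step 3: lead(−14x³ + 7x² − 49x − 35) ÷ lead(D) = −14x³ ÷ 2x³ = −7. Subtract (−7)·D = −14x³ + 7x² − 49x − 35. Remainder: 0.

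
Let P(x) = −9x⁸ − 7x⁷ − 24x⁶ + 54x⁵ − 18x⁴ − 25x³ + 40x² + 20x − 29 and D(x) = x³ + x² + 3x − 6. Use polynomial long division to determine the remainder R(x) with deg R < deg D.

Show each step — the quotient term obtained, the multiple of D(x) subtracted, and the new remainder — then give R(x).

R(x) = −4x − 5

Step 1: lead(−9x⁸ − 7x⁷ − 24x⁶ + 54x⁵ − 18x⁴ − 25x³ + 40x² + 20x − 29) ÷ lead(D) = −9x⁸ ÷ x³ = −9x⁵. Subtract (−9x⁵)·D = −9x⁸ − 9x⁷ − 27x⁶ + 54x⁵. Remainder: 2x⁷ + 3x⁶ − 18x⁴ − 25x³ + 40x² + 20x − 29.
Step 2: lead(2x⁷ + 3x⁶ − 18x⁴ − 25x³ + 40x² + 20x − 29) ÷ lead(D) = 2x⁷ ÷ x³ = 2x⁴. Subtract (2x⁴)·D = 2x⁷ + 2x⁶ + 6x⁵ − 12x⁴. Remainder: x⁶ − 6x⁵ − 6x⁴ − 25x³ + 40x² + 20x − 29.
Step 3: lead(x⁶ − 6x⁵ − 6x⁴ − 25x³ + 40x² + 20x − 29) ÷ lead(D) = x⁶ ÷ x³ = x³. Subtract (x³)·D = x⁶ + x⁵ + 3x⁴ − 6x³. Remainder: −7x⁵ − 9x⁴ − 19x³ + 40x² + 20x − 29.
Step 4: lead(−7x⁵ − 9x⁴ − 19x³ + 40x² + 20x − 29) ÷ lead(D) = −7x⁵ ÷ x³ = −7x². Subtract (−7x²)·D = −7x⁵ − 7x⁴ − 21x³ + 42x². Remainder: −2x⁴ + 2x³ − 2x² + 20x − 29.
Step 5: lead(−2x⁴ + 2x³ − 2x² + 20x − 29) ÷ lead(D) = −2x⁴ ÷ x³ = −2x. Subtract (−2x)·D = −2x⁴ − 2x³ − 6x² + 12x. Remainder: 4x³ + 4x² + 8x − 29.
Step 6: lead(4x³ + 4x² + 8x − 29) ÷ lead(D) = 4x³ ÷ x³ = 4. Subtract (4)·D = 4x³ + 4x² + 12x − 24. Remainder: −4x − 5.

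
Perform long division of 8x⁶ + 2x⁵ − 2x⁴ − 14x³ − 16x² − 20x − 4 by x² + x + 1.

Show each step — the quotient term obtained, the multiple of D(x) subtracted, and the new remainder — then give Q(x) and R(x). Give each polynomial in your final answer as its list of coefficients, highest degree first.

Step 1: lead(8x⁶ + 2x⁵ − 2x⁴ − 14x³ − 16x² − 20x − 4) ÷ lead(D) = 8x⁶ ÷ x² = 8x⁴. Subtract (8x⁴)·D = 8x⁶ + 8x⁵ + 8x⁴. Remainder: −6x⁵ − 10x⁴ − 14x³ − 16x² − 20x − 4.
Step 2: lead(−6x⁵ − 10x⁴ − 14x³ − 16x² − 20x − 4) ÷ lead(D) = −6x⁵ ÷ x² = −6x³. Subtract (−6x³)·D = −6x⁵ − 6x⁴ − 6x³. Remainder: −4x⁴ − 8x³ − 16x² − 20x − 4.
Step 3: lead(−4x⁴ − 8x³ − 16x² − 20x − 4) ÷ lead(D) = −4x⁴ ÷ x² = −4x². Subtract (−4x²)·D = −4x⁴ − 4x³ − 4x². Remainder: −4x³ − 12x² − 20x − 4.
Step 4: lead(−4x³ − 12x² − 20x − 4) ÷ lead(D) = −4x³ ÷ x² = −4x. Subtract (−4x)·D = −4x³ − 4x² − 4x. Remainder: −8x² − 16x − 4.
Step 5: lead(−8x² − 16x − 4) ÷ lead(D) = −8x² ÷ x² = −8. Subtract (−8)·D = −8x² − 8x − 8. Remainder: −8x + 4.

Q = [8, -6, -4, -4, -8]; R = [-8, 4]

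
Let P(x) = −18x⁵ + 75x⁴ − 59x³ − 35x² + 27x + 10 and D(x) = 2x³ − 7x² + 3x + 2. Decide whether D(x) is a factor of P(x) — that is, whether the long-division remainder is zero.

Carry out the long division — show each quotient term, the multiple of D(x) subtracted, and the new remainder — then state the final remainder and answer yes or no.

R(x) = 0, so D(x) is a factor of P(x). yes

Step 1: lead(−18x⁵ + 75x⁴ − 59x³ − 35x² + 27x + 10) ÷ lead(D) = −18x⁵ ÷ 2x³ = −9x². Subtract (−9x²)·D = −18x⁵ + 63x⁴ − 27x³ − 18x². Remainder: 12x⁴ − 32x³ − 17x² + 27x + 10.
Step 2: lead(12x⁴ − 32x³ − 17x² + 27x + 10) ÷ lead(D) = 12x⁴ ÷ 2x³ = 6x. Subtract (6x)·D = 12x⁴ − 42x³ + 18x² + 12x. Remainder: 10x³ − 35x² + 15x + 10.
Step 3: lead(10x³ − 35x² + 15x + 10) ÷ lead(D) = 10x³ ÷ 2x³ = 5. Subtract (5)·D = 10x³ − 35x² + 15x + 10. Remainder: 0.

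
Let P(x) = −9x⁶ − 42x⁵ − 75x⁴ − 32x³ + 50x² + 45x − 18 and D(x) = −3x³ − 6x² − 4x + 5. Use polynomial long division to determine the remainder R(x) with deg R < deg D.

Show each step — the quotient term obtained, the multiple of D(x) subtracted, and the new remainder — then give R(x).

Step 1: lead(−9x⁶ − 42x⁵ − 75x⁴ − 32x³ + 50x² + 45x − 18) ÷ lead(D) = −9x⁶ ÷ −3x³ = 3x³. Subtract (3x³)·D = −9x⁶ − 18x⁵ − 12x⁴ + 15x³. Remainder: −24x⁵ − 63x⁴ − 47x³ + 50x² + 45x − 18.
Step 2: lead(−24x⁵ − 63x⁴ − 47x³ + 50x² + 45x − 18) ÷ lead(D) = −24x⁵ ÷ −3x³ = 8x². Subtract (8x²)·D = −24x⁵ − 48x⁴ − 32x³ + 40x². Remainder: −15x⁴ − 15x³ + 10x² + 45x − 18.
Step 3: lead(−15x⁴ − 15x³ + 10x² + 45x − 18) ÷ lead(D) = −15x⁴ ÷ −3x³ = 5x. Subtract (5x)·D = −15x⁴ − 30x³ − 20x² + 25x. Remainder: 15x³ + 30x² + 20x − 18.
Step 4: lead(15x³ + 30x² + 20x − 18) ÷ lead(D) = 15x³ ÷ −3x³ = −5. Subtract (−5)·D = 15x³ + 30x² + 20x − 25. Remainder: 7.

R(x) = 7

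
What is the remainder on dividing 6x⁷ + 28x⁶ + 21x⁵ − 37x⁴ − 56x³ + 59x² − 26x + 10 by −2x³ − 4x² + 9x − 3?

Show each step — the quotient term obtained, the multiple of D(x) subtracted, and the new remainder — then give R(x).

R(x) = x + 4

Step 1: lead(6x⁷ + 28x⁶ + 21x⁵ − 37x⁴ − 56x³ + 59x² − 26x + 10) ÷ lead(D) = 6x⁷ ÷ −2x³ = −3x⁴. Subtract (−3x⁴)·D = 6x⁷ + 12x⁶ − 27x⁵ + 9x⁴. Remainder: 16x⁶ + 48x⁵ − 46x⁴ − 56x³ + 59x² − 26x + 10.
Step 2: lead(16x⁶ + 48x⁵ − 46x⁴ − 56x³ + 59x² − 26x + 10) ÷ lead(D) = 16x⁶ ÷ −2x³ = −8x³. Subtract (−8x³)·D = 16x⁶ + 32x⁵ − 72x⁴ + 24x³. Remainder: 16x⁵ + 26x⁴ − 80x³ + 59x² − 26x + 10.
Step 3: lead(16x⁵ + 26x⁴ − 80x³ + 59x² − 26x + 10) ÷ lead(D) = 16x⁵ ÷ −2x³ = −8x². Subtract (−8x²)·D = 16x⁵ + 32x⁴ − 72x³ + 24x². Remainder: −6x⁴ − 8x³ + 35x² − 26x + 10.
Step 4: lead(−6x⁴ − 8x³ + 35x² − 26x + 10) ÷ lead(D) = −6x⁴ ÷ −2x³ = 3x. Subtract (3x)·D = −6x⁴ − 12x³ + 27x² − 9x. Remainder: 4x³ + 8x² − 17x + 10.
Step 5: lead(4x³ + 8x² − 17x + 10) ÷ lead(D) = 4x³ ÷ −2x³ = −2. Subtract (−2)·D = 4x³ + 8x² − 18x + 6. Remainder: x + 4.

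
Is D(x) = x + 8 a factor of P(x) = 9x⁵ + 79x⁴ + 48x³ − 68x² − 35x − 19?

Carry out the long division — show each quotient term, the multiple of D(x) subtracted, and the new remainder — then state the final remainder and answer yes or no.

Step 1: lead(9x⁵ + 79x⁴ + 48x³ − 68x² − 35x − 19) ÷ lead(D) = 9x⁵ ÷ x = 9x⁴. Subtract (9x⁴)·D = 9x⁵ + 72x⁴. Remainder: 7x⁴ + 48x³ − 68x² − 35x − 19.
Step 2: lead(7x⁴ + 48x³ − 68x² − 35x − 19) ÷ lead(D) = 7x⁴ ÷ x = 7x³. Subtract (7x³)·D = 7x⁴ + 56x³. Remainder: −8x³ − 68x² − 35x − 19.
Step 3: lead(−8x³ − 68x² − 35x − 19) ÷ lead(D) = −8x³ ÷ x = −8x². Subtract (−8x²)·D = −8x³ − 64x². Remainder: −4x² − 35x − 19.
Step 4: lead(−4x² − 35x − 19) ÷ lead(D) = −4x² ÷ x = −4x. Subtract (−4x)·D = −4x² − 32x. Remainder: −3x − 19.
Step 5: lead(−3x − 19) ÷ lead(D) = −3x ÷ x = −3. Subtract (−3)·D = −3x − 24. Remainder: 5.

R(x) = 5, so D(x) is not a factor of P(x). no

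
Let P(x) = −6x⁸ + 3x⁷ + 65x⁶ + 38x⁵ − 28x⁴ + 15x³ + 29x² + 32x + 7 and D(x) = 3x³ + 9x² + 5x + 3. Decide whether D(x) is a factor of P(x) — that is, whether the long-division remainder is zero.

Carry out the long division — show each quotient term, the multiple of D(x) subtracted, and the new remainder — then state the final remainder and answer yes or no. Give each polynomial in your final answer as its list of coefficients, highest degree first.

R = [-5], so D(x) is not a factor of P(x). no

Step 1: lead(−6x⁸ + 3x⁷ + 65x⁶ + 38x⁵ − 28x⁴ + 15x³ + 29x² + 32x + 7) ÷ lead(D) = −6x⁸ ÷ 3x³ = −2x⁵. Subtract (−2x⁵)·D = −6x⁸ − 18x⁷ − 10x⁶ − 6x⁵. Remainder: 21x⁷ + 75x⁶ + 44x⁵ − 28x⁴ + 15x³ + 29x² + 32x + 7.
Step 2: lead(21x⁷ + 75x⁶ + 44x⁵ − 28x⁴ + 15x³ + 29x² + 32x + 7) ÷ lead(D) = 21x⁷ ÷ 3x³ = 7x⁴. Subtract (7x⁴)·D = 21x⁷ + 63x⁶ + 35x⁵ + 21x⁴. Remainder: 12x⁶ + 9x⁵ − 49x⁴ + 15x³ + 29x² + 32x + 7.
Step 3: lead(12x⁶ + 9x⁵ − 49x⁴ + 15x³ + 29x² + 32x + 7) ÷ lead(D) = 12x⁶ ÷ 3x³ = 4x³. Subtract (4x³)·D = 12x⁶ + 36x⁵ + 20x⁴ + 12x³. Remainder: −27x⁵ − 69x⁴ + 3x³ + 29x² + 32x + 7.
Step 4: lead(−27x⁵ − 69x⁴ + 3x³ + 29x² + 32x + 7) ÷ lead(D) = −27x⁵ ÷ 3x³ = −9x². Subtract (−9x²)·D = −27x⁵ − 81x⁴ − 45x³ − 27x². Remainder: 12x⁴ + 48x³ + 56x² + 32x + 7.
Step 5: lead(12x⁴ + 48x³ + 56x² + 32x + 7) ÷ lead(D) = 12x⁴ ÷ 3x³ = 4x. Subtract (4x)·D = 12x⁴ + 36x³ + 20x² + 12x. Remainder: 12x³ + 36x² + 20x + 7.
Step 6: lead(12x³ + 36x² + 20x + 7) ÷ lead(D) = 12x³ ÷ 3x³ = 4. Subtract (4)·D = 12x³ + 36x² + 20x + 12. Remainder: −5.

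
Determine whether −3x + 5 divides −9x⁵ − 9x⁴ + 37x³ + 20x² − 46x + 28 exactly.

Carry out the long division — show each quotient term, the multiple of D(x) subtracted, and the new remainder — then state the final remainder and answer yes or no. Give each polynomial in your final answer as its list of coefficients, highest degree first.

Step 1: lead(−9x⁵ − 9x⁴ + 37x³ + 20x² − 46x + 28) ÷ lead(D) = −9x⁵ ÷ −3x = 3x⁴. Subtract (3x⁴)·D = −9x⁵ + 15x⁴. Remainder: −24x⁴ + 37x³ + 20x² − 46x + 28.
Step 2: lead(−24x⁴ + 37x³ + 20x² − 46x + 28) ÷ lead(D) = −24x⁴ ÷ −3x = 8x³. Subtract (8x³)·D = −24x⁴ + 40x³. Remainder: −3x³ + 20x² − 46x + 28.
Step 3: lead(−3x³ + 20x² − 46x + 28) ÷ lead(D) = −3x³ ÷ −3x = x². Subtract (x²)·D = −3x³ + 5x². Remainder: 15x² − 46x + 28.
Step 4: lead(15x² − 46x + 28) ÷ lead(D) = 15x² ÷ −3x = −5x. Subtract (−5x)·D = 15x² − 25x. Remainder: −21x + 28.
Step 5: lead(−21x + 28) ÷ lead(D) = −21x ÷ −3x = 7. Subtract (7)·D = −21x + 35. Remainder: −7.

R = [-7], so D(x) is not a factor of P(x). no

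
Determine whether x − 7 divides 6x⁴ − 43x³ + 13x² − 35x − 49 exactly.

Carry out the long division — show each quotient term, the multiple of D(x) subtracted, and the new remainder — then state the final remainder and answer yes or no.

R(x) = 0, so D(x) is a factor of P(x). yes

Step 1: lead(6x⁴ − 43x³ + 13x² − 35x − 49) ÷ lead(D) = 6x⁴ ÷ x = 6x³. Subtract (6x³)·D = 6x⁴ − 42x³. Remainder: −x³ + 13x² − 35x − 49.
Step 2: lead(−x³ + 13x² − 35x − 49) ÷ lead(D) = −x³ ÷ x = −x². Subtract (−x²)·D = −x³ + 7x². Remainder: 6x² − 35x − 49.
Step 3: lead(6x² − 35x − 49) ÷ lead(D) = 6x² ÷ x = 6x. Subtract (6x)·D = 6x² − 42x. Remainder: 7x − 49.
Step 4: lead(7x − 49) ÷ lead(D) = 7x ÷ x = 7. Subtract (7)·D = 7x − 49. Remainder: 0.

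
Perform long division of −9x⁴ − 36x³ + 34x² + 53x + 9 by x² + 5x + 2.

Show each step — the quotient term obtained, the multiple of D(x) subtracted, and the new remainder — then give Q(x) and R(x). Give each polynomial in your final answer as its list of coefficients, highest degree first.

Step 1: lead(−9x⁴ − 36x³ + 34x² + 53x + 9) ÷ lead(D) = −9x⁴ ÷ x² = −9x². Subtract (−9x²)·D = −9x⁴ − 45x³ − 18x². Remainder: 9x³ + 52x² + 53x + 9.
Step 2: lead(9x³ + 52x² + 53x + 9) ÷ lead(D) = 9x³ ÷ x² = 9x. Subtract (9x)·D = 9x³ + 45x² + 18x. Remainder: 7x² + 35x + 9.
Step 3: lead(7x² + 35x + 9) ÷ lead(D) = 7x² ÷ x² = 7. Subtract (7)·D = 7x² + 35x + 14. Remainder: −5.

Q = [-9, 9, 7]; R = [-5]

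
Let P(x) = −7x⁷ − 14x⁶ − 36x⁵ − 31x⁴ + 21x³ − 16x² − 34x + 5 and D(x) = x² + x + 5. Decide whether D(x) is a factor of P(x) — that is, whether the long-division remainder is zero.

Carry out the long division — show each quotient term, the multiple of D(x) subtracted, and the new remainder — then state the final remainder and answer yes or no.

R(x) = 0, so D(x) is a factor of P(x). yes

Step 1: lead(−7x⁷ − 14x⁶ − 36x⁵ − 31x⁴ + 21x³ − 16x² − 34x + 5) ÷ lead(D) = −7x⁷ ÷ x² = −7x⁵. Subtract (−7x⁵)·D = −7x⁷ − 7x⁶ − 35x⁵. Remainder: −7x⁶ − x⁵ − 31x⁴ + 21x³ − 16x² − 34x + 5.
Step 2: lead(−7x⁶ − x⁵ − 31x⁴ + 21x³ − 16x² − 34x + 5) ÷ lead(D) = −7x⁶ ÷ x² = −7x⁴. Subtract (−7x⁴)·D = −7x⁶ − 7x⁵ − 35x⁴. Remainder: 6x⁵ + 4x⁴ + 21x³ − 16x² − 34x + 5.
Step 3: lead(6x⁵ + 4x⁴ + 21x³ − 16x² − 34x + 5) ÷ lead(D) = 6x⁵ ÷ x² = 6x³. Subtract (6x³)·D = 6x⁵ + 6x⁴ + 30x³. Remainder: −2x⁴ − 9x³ − 16x² − 34x + 5.
Step 4: lead(−2x⁴ − 9x³ − 16x² − 34x + 5) ÷ lead(D) = −2x⁴ ÷ x² = −2x². Subtract (−2x²)·D = −2x⁴ − 2x³ − 10x². Remainder: −7x³ − 6x² − 34x + 5.
Step 5: lead(−7x³ − 6x² − 34x + 5) ÷ lead(D) = −7x³ ÷ x² = −7x. Subtract (−7x)·D = −7x³ − 7x² − 35x. Remainder: x² + x + 5.
Step 6: lead(x² + x + 5) ÷ lead(D) = x² ÷ x² = 1. Subtract (1)·D = x² + x + 5. Remainder: 0.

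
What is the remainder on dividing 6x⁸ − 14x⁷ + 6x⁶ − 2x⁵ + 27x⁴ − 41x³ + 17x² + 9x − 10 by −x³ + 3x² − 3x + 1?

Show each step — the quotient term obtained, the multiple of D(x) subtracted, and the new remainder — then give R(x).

Step 1: lead(6x⁸ − 14x⁷ + 6x⁶ − 2x⁵ + 27x⁴ − 41x³ + 17x² + 9x − 10) ÷ lead(D) = 6x⁸ ÷ −x³ = −6x⁵. Subtract (−6x⁵)·D = 6x⁸ − 18x⁷ + 18x⁶ − 6x⁵. Remainder: 4x⁷ − 12x⁶ + 4x⁵ + 27x⁴ − 41x³ + 17x² + 9x − 10.
Step 2: lead(4x⁷ − 12x⁶ + 4x⁵ + 27x⁴ − 41x³ + 17x² + 9x − 10) ÷ lead(D) = 4x⁷ ÷ −x³ = −4x⁴. Subtract (−4x⁴)·D = 4x⁷ − 12x⁶ + 12x⁵ − 4x⁴. Remainder: −8x⁵ + 31x⁴ − 41x³ + 17x² + 9x − 10.
Step 3: lead(−8x⁵ + 31x⁴ − 41x³ + 17x² + 9x − 10) ÷ lead(D) = −8x⁵ ÷ −x³ = 8x². Subtract (8x²)·D = −8x⁵ + 24x⁴ − 24x³ + 8x². Remainder: 7x⁴ − 17x³ + 9x² + 9x − 10.
Step 4: lead(7x⁴ − 17x³ + 9x² + 9x − 10) ÷ lead(D) = 7x⁴ ÷ −x³ = −7x. Subtract (−7x)·D = 7x⁴ − 21x³ + 21x² − 7x. Remainder: 4x³ − 12x² + 16x − 10.
Step 5: lead(4x³ − 12x² + 16x − 10) ÷ lead(D) = 4x³ ÷ −x³ = −4. Subtract (−4)·D = 4x³ − 12x² + 12x − 4. Remainder: 4x − 6.

R(x) = 4x − 6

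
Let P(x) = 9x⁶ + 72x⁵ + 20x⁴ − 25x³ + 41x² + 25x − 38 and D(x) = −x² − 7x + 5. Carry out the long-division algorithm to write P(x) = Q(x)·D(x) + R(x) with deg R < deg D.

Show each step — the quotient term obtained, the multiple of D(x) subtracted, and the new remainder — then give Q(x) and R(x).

Q(x) = −9x⁴ − 9x³ − 2x² − 6x − 9; R(x) = −8x + 7

Step 1: lead(9x⁶ + 72x⁵ + 20x⁴ − 25x³ + 41x² + 25x − 38) ÷ lead(D) = 9x⁶ ÷ −x² = −9x⁴. Subtract (−9x⁴)·D = 9x⁶ + 63x⁵ − 45x⁴. Remainder: 9x⁵ + 65x⁴ − 25x³ + 41x² + 25x − 38.
Step 2: lead(9x⁵ + 65x⁴ − 25x³ + 41x² + 25x − 38) ÷ lead(D) = 9x⁵ ÷ −x² = −9x³. Subtract (−9x³)·D = 9x⁵ + 63x⁴ − 45x³. Remainder: 2x⁴ + 20x³ + 41x² + 25x − 38.
Step 3: lead(2x⁴ + 20x³ + 41x² + 25x − 38) ÷ lead(D) = 2x⁴ ÷ −x² = −2x². Subtract (−2x²)·D = 2x⁴ + 14x³ − 10x². Remainder: 6x³ + 51x² + 25x − 38.
Step 4: lead(6x³ + 51x² + 25x − 38) ÷ lead(D) = 6x³ ÷ −x² = −6x. Subtract (−6x)·D = 6x³ + 42x² − 30x. Remainder: 9x² + 55x − 38.
Step 5: lead(9x² + 55x − 38) ÷ lead(D) = 9x² ÷ −x² = −9. Subtract (−9)·D = 9x² + 63x − 45. Remainder: −8x + 7.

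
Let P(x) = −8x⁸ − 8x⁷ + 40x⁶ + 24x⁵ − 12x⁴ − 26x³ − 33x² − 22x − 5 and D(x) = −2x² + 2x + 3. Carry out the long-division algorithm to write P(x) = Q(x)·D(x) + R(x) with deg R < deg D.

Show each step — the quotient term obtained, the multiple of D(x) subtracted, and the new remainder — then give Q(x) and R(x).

Step 1: lead(−8x⁸ − 8x⁷ + 40x⁶ + 24x⁵ − 12x⁴ − 26x³ − 33x² − 22x − 5) ÷ lead(D) = −8x⁸ ÷ −2x² = 4x⁶. Subtract (4x⁶)·D = −8x⁸ + 8x⁷ + 12x⁶. Remainder: −16x⁷ + 28x⁶ + 24x⁵ − 12x⁴ − 26x³ − 33x² − 22x − 5.
Step 2: lead(−16x⁷ + 28x⁶ + 24x⁵ − 12x⁴ − 26x³ − 33x² − 22x − 5) ÷ lead(D) = −16x⁷ ÷ −2x² = 8x⁵. Subtract (8x⁵)·D = −16x⁷ + 16x⁶ + 24x⁵. Remainder: 12x⁶ − 12x⁴ − 26x³ − 33x² − 22x − 5.
Step 3: lead(12x⁶ − 12x⁴ − 26x³ − 33x² − 22x − 5) ÷ lead(D) = 12x⁶ ÷ −2x² = −6x⁴. Subtract (−6x⁴)·D = 12x⁶ − 12x⁵ − 18x⁴. Remainder: 12x⁵ + 6x⁴ − 26x³ − 33x² − 22x − 5.
Step 4: lead(12x⁵ + 6x⁴ − 26x³ − 33x² − 22x − 5) ÷ lead(D) = 12x⁵ ÷ −2x² = −6x³. Subtract (−6x³)·D = 12x⁵ − 12x⁴ − 18x³. Remainder: 18x⁴ − 8x³ − 33x² − 22x − 5.
Step 5: lead(18x⁴ − 8x³ − 33x² − 22x − 5) ÷ lead(D) = 18x⁴ ÷ −2x² = −9x². Subtract (−9x²)·D = 18x⁴ − 18x³ − 27x². Remainder: 10x³ − 6x² − 22x − 5.
Step 6: lead(10x³ − 6x² − 22x − 5) ÷ lead(D) = 10x³ ÷ −2x² = −5x. Subtract (−5x)·D = 10x³ − 10x² − 15x. Remainder: 4x² − 7x − 5.
Step 7: lead(4x² − 7x − 5) ÷ lead(D) = 4x² ÷ −2x² = −2. Subtract (−2)·D = 4x² − 4x − 6. Remainder: −3x + 1.

Q(x) = 4x⁶ + 8x⁵ − 6x⁴ − 6x³ − 9x² − 5x − 2; R(x) = −3x + 1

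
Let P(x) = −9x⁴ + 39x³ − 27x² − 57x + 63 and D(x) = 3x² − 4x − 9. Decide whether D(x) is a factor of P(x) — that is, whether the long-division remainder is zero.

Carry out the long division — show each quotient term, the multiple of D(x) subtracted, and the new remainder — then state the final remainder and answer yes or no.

R(x) = 9, so D(x) is not a factor of P(x). no

Step 1: lead(−9x⁴ + 39x³ − 27x² − 57x + 63) ÷ lead(D) = −9x⁴ ÷ 3x² = −3x². Subtract (−3x²)·D = −9x⁴ + 12x³ + 27x². Remainder: 27x³ − 54x² − 57x + 63.
Step 2: lead(27x³ − 54x² − 57x + 63) ÷ lead(D) = 27x³ ÷ 3x² = 9x. Subtract (9x)·D = 27x³ − 36x² − 81x. Remainder: −18x² + 24x + 63.
Step 3: lead(−18x² + 24x + 63) ÷ lead(D) = −18x² ÷ 3x² = −6. Subtract (−6)·D = −18x² + 24x + 54. Remainder: 9.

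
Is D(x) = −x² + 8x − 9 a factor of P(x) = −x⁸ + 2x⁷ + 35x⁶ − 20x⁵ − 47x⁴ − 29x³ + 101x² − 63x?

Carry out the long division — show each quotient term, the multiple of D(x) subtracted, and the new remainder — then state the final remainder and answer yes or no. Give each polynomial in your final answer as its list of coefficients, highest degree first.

Step 1: lead(−x⁸ + 2x⁷ + 35x⁶ − 20x⁵ − 47x⁴ − 29x³ + 101x² − 63x) ÷ lead(D) = −x⁸ ÷ −x² = x⁶. Subtract (x⁶)·D = −x⁸ + 8x⁷ − 9x⁶. Remainder: −6x⁷ + 44x⁶ − 20x⁵ − 47x⁴ − 29x³ + 101x² − 63x.
Step 2: lead(−6x⁷ + 44x⁶ − 20x⁵ − 47x⁴ − 29x³ + 101x² − 63x) ÷ lead(D) = −6x⁷ ÷ −x² = 6x⁵. Subtract (6x⁵)·D = −6x⁷ + 48x⁶ − 54x⁵. Remainder: −4x⁶ + 34x⁵ − 47x⁴ − 29x³ + 101x² − 63x.
Step 3: lead(−4x⁶ + 34x⁵ − 47x⁴ − 29x³ + 101x² − 63x) ÷ lead(D) = −4x⁶ ÷ −x² = 4x⁴. Subtract (4x⁴)·D = −4x⁶ + 32x⁵ − 36x⁴. Remainder: 2x⁵ − 11x⁴ − 29x³ + 101x² − 63x.
Step 4: lead(2x⁵ − 11x⁴ − 29x³ + 101x² − 63x) ÷ lead(D) = 2x⁵ ÷ −x² = −2x³. Subtract (−2x³)·D = 2x⁵ − 16x⁴ + 18x³. Remainder: 5x⁴ − 47x³ + 101x² − 63x.
Step 5: lead(5x⁴ − 47x³ + 101x² − 63x) ÷ lead(D) = 5x⁴ ÷ −x² = −5x². Subtract (−5x²)·D = 5x⁴ − 40x³ + 45x². Remainder: −7x³ + 56x² − 63x.
Step 6: lead(−7x³ + 56x² − 63x) ÷ lead(D) = −7x³ ÷ −x² = 7x. Subtract (7x)·D = −7x³ + 56x² − 63x. Remainder: 0.

R = [0], so D(x) is a factor of P(x). yes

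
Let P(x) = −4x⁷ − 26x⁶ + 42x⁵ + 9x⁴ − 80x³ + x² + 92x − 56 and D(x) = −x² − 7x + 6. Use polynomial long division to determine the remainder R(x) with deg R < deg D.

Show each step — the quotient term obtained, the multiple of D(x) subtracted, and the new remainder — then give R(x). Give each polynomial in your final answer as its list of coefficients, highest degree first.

R = [-6, -8]

Step 1: lead(−4x⁷ − 26x⁶ + 42x⁵ + 9x⁴ − 80x³ + x² + 92x − 56) ÷ lead(D) = −4x⁷ ÷ −x² = 4x⁵. Subtract (4x⁵)·D = −4x⁷ − 28x⁶ + 24x⁵. Remainder: 2x⁶ + 18x⁵ + 9x⁴ − 80x³ + x² + 92x − 56.
Step 2: lead(2x⁶ + 18x⁵ + 9x⁴ − 80x³ + x² + 92x − 56) ÷ lead(D) = 2x⁶ ÷ −x² = −2x⁴. Subtract (−2x⁴)·D = 2x⁶ + 14x⁵ − 12x⁴. Remainder: 4x⁵ + 21x⁴ − 80x³ + x² + 92x − 56.
Step 3: lead(4x⁵ + 21x⁴ − 80x³ + x² + 92x − 56) ÷ lead(D) = 4x⁵ ÷ −x² = −4x³. Subtract (−4x³)·D = 4x⁵ + 28x⁴ − 24x³. Remainder: −7x⁴ − 56x³ + x² + 92x − 56.
Step 4: lead(−7x⁴ − 56x³ + x² + 92x − 56) ÷ lead(D) = −7x⁴ ÷ −x² = 7x². Subtract (7x²)·D = −7x⁴ − 49x³ + 42x². Remainder: −7x³ − 41x² + 92x − 56.
Step 5: lead(−7x³ − 41x² + 92x − 56) ÷ lead(D) = −7x³ ÷ −x² = 7x. Subtract (7x)·D = −7x³ − 49x² + 42x. Remainder: 8x² + 50x − 56.
Step 6: lead(8x² + 50x − 56) ÷ lead(D) = 8x² ÷ −x² = −8. Subtract (−8)·D = 8x² + 56x − 48. Remainder: −6x − 8.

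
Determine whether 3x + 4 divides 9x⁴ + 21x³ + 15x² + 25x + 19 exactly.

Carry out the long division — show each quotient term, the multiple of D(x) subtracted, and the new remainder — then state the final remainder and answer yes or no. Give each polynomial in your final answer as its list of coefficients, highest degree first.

Step 1: lead(9x⁴ + 21x³ + 15x² + 25x + 19) ÷ lead(D) = 9x⁴ ÷ 3x = 3x³. Subtract (3x³)·D = 9x⁴ + 12x³. Remainder: 9x³ + 15x² + 25x + 19.
Step 2: lead(9x³ + 15x² + 25x + 19) ÷ lead(D) = 9x³ ÷ 3x = 3x². Subtract (3x²)·D = 9x³ + 12x². Remainder: 3x² + 25x + 19.
Step 3: lead(3x² + 25x + 19) ÷ lead(D) = 3x² ÷ 3x = x. Subtract (x)·D = 3x² + 4x. Remainder: 21x + 19.
Step 4: lead(21x + 19) ÷ lead(D) = 21x ÷ 3x = 7. Subtract (7)·D = 21x + 28. Remainder: −9.

R = [-9], so D(x) is not a factor of P(x). no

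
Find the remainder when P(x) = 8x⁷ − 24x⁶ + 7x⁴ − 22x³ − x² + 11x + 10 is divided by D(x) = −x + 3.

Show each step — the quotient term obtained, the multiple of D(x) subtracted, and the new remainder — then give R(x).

Step 1: lead(8x⁷ − 24x⁶ + 7x⁴ − 22x³ − x² + 11x + 10) ÷ lead(D) = 8x⁷ ÷ −x = −8x⁶. Subtract (−8x⁶)·D = 8x⁷ − 24x⁶. Remainder: 7x⁴ − 22x³ − x² + 11x + 10.
Step 2: lead(7x⁴ − 22x³ − x² + 11x + 10) ÷ lead(D) = 7x⁴ ÷ −x = −7x³. Subtract (−7x³)·D = 7x⁴ − 21x³. Remainder: −x³ − x² + 11x + 10.
Step 3: lead(−x³ − x² + 11x + 10) ÷ lead(D) = −x³ ÷ −x = x². Subtract (x²)·D = −x³ + 3x². Remainder: −4x² + 11x + 10.
Step 4: lead(−4x² + 11x + 10) ÷ lead(D) = −4x² ÷ −x = 4x. Subtract (4x)·D = −4x² + 12x. Remainder: −x + 10.
Step 5: lead(−x + 10) ÷ lead(D) = −x ÷ −x = 1. Subtract (1)·D = −x + 3. Remainder: 7.

R(x) = 7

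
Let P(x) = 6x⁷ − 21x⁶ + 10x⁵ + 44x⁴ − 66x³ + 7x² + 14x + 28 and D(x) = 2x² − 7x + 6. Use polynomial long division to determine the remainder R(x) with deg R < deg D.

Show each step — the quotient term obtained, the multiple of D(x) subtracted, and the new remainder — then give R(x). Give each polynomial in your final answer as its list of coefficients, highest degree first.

R = [4]

Step 1: lead(6x⁷ − 21x⁶ + 10x⁵ + 44x⁴ − 66x³ + 7x² + 14x + 28) ÷ lead(D) = 6x⁷ ÷ 2x² = 3x⁵. Subtract (3x⁵)·D = 6x⁷ − 21x⁶ + 18x⁵. Remainder: −8x⁵ + 44x⁴ − 66x³ + 7x² + 14x + 28.
Step 2: lead(−8x⁵ + 44x⁴ − 66x³ + 7x² + 14x + 28) ÷ lead(D) = −8x⁵ ÷ 2x² = −4x³. Subtract (−4x³)·D = −8x⁵ + 28x⁴ − 24x³. Remainder: 16x⁴ − 42x³ + 7x² + 14x + 28.
Step 3: lead(16x⁴ − 42x³ + 7x² + 14x + 28) ÷ lead(D) = 16x⁴ ÷ 2x² = 8x². Subtract (8x²)·D = 16x⁴ − 56x³ + 48x². Remainder: 14x³ − 41x² + 14x + 28.
Step 4: lead(14x³ − 41x² + 14x + 28) ÷ lead(D) = 14x³ ÷ 2x² = 7x. Subtract (7x)·D = 14x³ − 49x² + 42x. Remainder: 8x² − 28x + 28.
Step 5: lead(8x² − 28x + 28) ÷ lead(D) = 8x² ÷ 2x² = 4. Subtract (4)·D = 8x² − 28x + 24. Remainder: 4.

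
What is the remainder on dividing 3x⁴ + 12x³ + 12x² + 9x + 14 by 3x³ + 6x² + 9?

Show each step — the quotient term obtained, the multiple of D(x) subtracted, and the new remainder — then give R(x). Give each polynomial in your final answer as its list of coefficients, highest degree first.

Step 1: lead(3x⁴ + 12x³ + 12x² + 9x + 14) ÷ lead(D) = 3x⁴ ÷ 3x³ = x. Subtract (x)·D = 3x⁴ + 6x³ + 9x. Remainder: 6x³ + 12x² + 14.
Step 2: lead(6x³ + 12x² + 14) ÷ lead(D) = 6x³ ÷ 3x³ = 2. Subtract (2)·D = 6x³ + 12x² + 18. Remainder: −4.

R = [-4]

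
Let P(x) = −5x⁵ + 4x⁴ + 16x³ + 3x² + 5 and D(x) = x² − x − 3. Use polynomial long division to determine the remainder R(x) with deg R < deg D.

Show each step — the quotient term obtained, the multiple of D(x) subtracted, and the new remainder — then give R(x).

Step 1: lead(−5x⁵ + 4x⁴ + 16x³ + 3x² + 5) ÷ lead(D) = −5x⁵ ÷ x² = −5x³. Subtract (−5x³)·D = −5x⁵ + 5x⁴ + 15x³. Remainder: −x⁴ + x³ + 3x² + 5.
Step 2: lead(−x⁴ + x³ + 3x² + 5) ÷ lead(D) = −x⁴ ÷ x² = −x². Subtract (−x²)·D = −x⁴ + x³ + 3x². Remainder: 5.

R(x) = 5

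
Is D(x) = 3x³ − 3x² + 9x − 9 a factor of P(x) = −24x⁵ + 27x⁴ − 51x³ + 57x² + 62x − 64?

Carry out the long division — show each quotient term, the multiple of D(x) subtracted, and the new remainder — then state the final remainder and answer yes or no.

Step 1: lead(−24x⁵ + 27x⁴ − 51x³ + 57x² + 62x − 64) ÷ lead(D) = −24x⁵ ÷ 3x³ = −8x². Subtract (−8x²)·D = −24x⁵ + 24x⁴ − 72x³ + 72x². Remainder: 3x⁴ + 21x³ − 15x² + 62x − 64.
Step 2: lead(3x⁴ + 21x³ − 15x² + 62x − 64) ÷ lead(D) = 3x⁴ ÷ 3x³ = x. Subtract (x)·D = 3x⁴ − 3x³ + 9x² − 9x. Remainder: 24x³ − 24x² + 71x − 64.
Step 3: lead(24x³ − 24x² + 71x − 64) ÷ lead(D) = 24x³ ÷ 3x³ = 8. Subtract (8)·D = 24x³ − 24x² + 72x − 72. Remainder: −x + 8.

R(x) = −x + 8, so D(x) is not a factor of P(x). no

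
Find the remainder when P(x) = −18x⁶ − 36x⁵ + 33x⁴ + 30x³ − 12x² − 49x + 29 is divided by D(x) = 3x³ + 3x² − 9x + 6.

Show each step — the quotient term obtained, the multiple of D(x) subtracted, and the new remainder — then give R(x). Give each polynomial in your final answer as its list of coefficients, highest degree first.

Step 1: lead(−18x⁶ − 36x⁵ + 33x⁴ + 30x³ − 12x² − 49x + 29) ÷ lead(D) = −18x⁶ ÷ 3x³ = −6x³. Subtract (−6x³)·D = −18x⁶ − 18x⁵ + 54x⁴ − 36x³. Remainder: −18x⁵ − 21x⁴ + 66x³ − 12x² − 49x + 29.
Step 2: lead(−18x⁵ − 21x⁴ + 66x³ − 12x² − 49x + 29) ÷ lead(D) = −18x⁵ ÷ 3x³ = −6x². Subtract (−6x²)·D = −18x⁵ − 18x⁴ + 54x³ − 36x². Remainder: −3x⁴ + 12x³ + 24x² − 49x + 29.
Step 3: lead(−3x⁴ + 12x³ + 24x² − 49x + 29) ÷ lead(D) = −3x⁴ ÷ 3x³ = −x. Subtract (−x)·D = −3x⁴ − 3x³ + 9x² − 6x. Remainder: 15x³ + 15x² − 43x + 29.
Step 4: lead(15x³ + 15x² − 43x + 29) ÷ lead(D) = 15x³ ÷ 3x³ = 5. Subtract (5)·D = 15x³ + 15x² − 45x + 30. Remainder: 2x − 1.

R = [2, -1]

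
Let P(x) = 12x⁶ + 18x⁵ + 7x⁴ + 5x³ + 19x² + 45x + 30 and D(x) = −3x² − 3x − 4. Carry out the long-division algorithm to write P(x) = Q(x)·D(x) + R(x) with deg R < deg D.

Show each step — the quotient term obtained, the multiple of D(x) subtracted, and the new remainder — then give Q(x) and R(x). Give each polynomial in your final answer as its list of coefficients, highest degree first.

Q = [-4, -2, 5, -4, -9]; R = [2, -6]

Step 1: lead(12x⁶ + 18x⁵ + 7x⁴ + 5x³ + 19x² + 45x + 30) ÷ lead(D) = 12x⁶ ÷ −3x² = −4x⁴. Subtract (−4x⁴)·D = 12x⁶ + 12x⁵ + 16x⁴. Remainder: 6x⁵ − 9x⁴ + 5x³ + 19x² + 45x + 30.
Step 2: lead(6x⁵ − 9x⁴ + 5x³ + 19x² + 45x + 30) ÷ lead(D) = 6x⁵ ÷ −3x² = −2x³. Subtract (−2x³)·D = 6x⁵ + 6x⁴ + 8x³. Remainder: −15x⁴ − 3x³ + 19x² + 45x + 30.
Step 3: lead(−15x⁴ − 3x³ + 19x² + 45x + 30) ÷ lead(D) = −15x⁴ ÷ −3x² = 5x². Subtract (5x²)·D = −15x⁴ − 15x³ − 20x². Remainder: 12x³ + 39x² + 45x + 30.
Step 4: lead(12x³ + 39x² + 45x + 30) ÷ lead(D) = 12x³ ÷ −3x² = −4x. Subtract (−4x)·D = 12x³ + 12x² + 16x. Remainder: 27x² + 29x + 30.
Step 5: lead(27x² + 29x + 30) ÷ lead(D) = 27x² ÷ −3x² = −9. Subtract (−9)·D = 27x² + 27x + 36. Remainder: 2x − 6.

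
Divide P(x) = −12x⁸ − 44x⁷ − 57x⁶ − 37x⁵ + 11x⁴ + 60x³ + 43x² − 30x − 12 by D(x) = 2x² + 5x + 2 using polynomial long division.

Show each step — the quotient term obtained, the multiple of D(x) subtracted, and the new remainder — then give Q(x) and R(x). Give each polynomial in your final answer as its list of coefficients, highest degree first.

Step 1: lead(−12x⁸ − 44x⁷ − 57x⁶ − 37x⁵ + 11x⁴ + 60x³ + 43x² − 30x − 12) ÷ lead(D) = −12x⁸ ÷ 2x² = −6x⁶. Subtract (−6x⁶)·D = −12x⁸ − 30x⁷ − 12x⁶. Remainder: −14x⁷ − 45x⁶ − 37x⁵ + 11x⁴ + 60x³ + 43x² − 30x − 12.
Step 2: lead(−14x⁷ − 45x⁶ − 37x⁵ + 11x⁴ + 60x³ + 43x² − 30x − 12) ÷ lead(D) = −14x⁷ ÷ 2x² = −7x⁵. Subtract (−7x⁵)·D = −14x⁷ − 35x⁶ − 14x⁵. Remainder: −10x⁶ − 23x⁵ + 11x⁴ + 60x³ + 43x² − 30x − 12.
Step 3: lead(−10x⁶ − 23x⁵ + 11x⁴ + 60x³ + 43x² − 30x − 12) ÷ lead(D) = −10x⁶ ÷ 2x² = −5x⁴. Subtract (−5x⁴)·D = −10x⁶ − 25x⁵ − 10x⁴. Remainder: 2x⁵ + 21x⁴ + 60x³ + 43x² − 30x − 12.
Step 4: lead(2x⁵ + 21x⁴ + 60x³ + 43x² − 30x − 12) ÷ lead(D) = 2x⁵ ÷ 2x² = x³. Subtract (x³)·D = 2x⁵ + 5x⁴ + 2x³. Remainder: 16x⁴ + 58x³ + 43x² − 30x − 12.
Step 5: lead(16x⁴ + 58x³ + 43x² − 30x − 12) ÷ lead(D) = 16x⁴ ÷ 2x² = 8x². Subtract (8x²)·D = 16x⁴ + 40x³ + 16x². Remainder: 18x³ + 27x² − 30x − 12.
Step 6: lead(18x³ + 27x² − 30x − 12) ÷ lead(D) = 18x³ ÷ 2x² = 9x. Subtract (9x)·D = 18x³ + 45x² + 18x. Remainder: −18x² − 48x − 12.
Step 7: lead(−18x² − 48x − 12) ÷ lead(D) = −18x² ÷ 2x² = −9. Subtract (−9)·D = −18x² − 45x − 18. Remainder: −3x + 6.

Q = [-6, -7, -5, 1, 8, 9, -9]; R = [-3, 6]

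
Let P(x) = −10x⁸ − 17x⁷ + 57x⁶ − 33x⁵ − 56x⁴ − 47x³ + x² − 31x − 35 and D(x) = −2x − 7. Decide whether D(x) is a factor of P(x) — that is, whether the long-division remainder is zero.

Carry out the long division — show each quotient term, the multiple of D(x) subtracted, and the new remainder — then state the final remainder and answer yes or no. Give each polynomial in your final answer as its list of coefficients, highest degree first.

Step 1: lead(−10x⁸ − 17x⁷ + 57x⁶ − 33x⁵ − 56x⁴ − 47x³ + x² − 31x − 35) ÷ lead(D) = −10x⁸ ÷ −2x = 5x⁷. Subtract (5x⁷)·D = −10x⁸ − 35x⁷. Remainder: 18x⁷ + 57x⁶ − 33x⁵ − 56x⁴ − 47x³ + x² − 31x − 35.
Step 2: lead(18x⁷ + 57x⁶ − 33x⁵ − 56x⁴ − 47x³ + x² − 31x − 35) ÷ lead(D) = 18x⁷ ÷ −2x = −9x⁶. Subtract (−9x⁶)·D = 18x⁷ + 63x⁶. Remainder: −6x⁶ − 33x⁵ − 56x⁴ − 47x³ + x² − 31x − 35.
Step 3: lead(−6x⁶ − 33x⁵ − 56x⁴ − 47x³ + x² − 31x − 35) ÷ lead(D) = −6x⁶ ÷ −2x = 3x⁵. Subtract (3x⁵)·D = −6x⁶ − 21x⁵. Remainder: −12x⁵ − 56x⁴ − 47x³ + x² − 31x − 35.
Step 4: lead(−12x⁵ − 56x⁴ − 47x³ + x² − 31x − 35) ÷ lead(D) = −12x⁵ ÷ −2x = 6x⁴. Subtract (6x⁴)·D = −12x⁵ − 42x⁴. Remainder: −14x⁴ − 47x³ + x² − 31x − 35.
Step 5: lead(−14x⁴ − 47x³ + x² − 31x − 35) ÷ lead(D) = −14x⁴ ÷ −2x = 7x³. Subtract (7x³)·D = −14x⁴ − 49x³. Remainder: 2x³ + x² − 31x − 35.
Step 6: lead(2x³ + x² − 31x − 35) ÷ lead(D) = 2x³ ÷ −2x = −x². Subtract (−x²)·D = 2x³ + 7x². Remainder: −6x² − 31x − 35.
Step 7: lead(−6x² − 31x − 35) ÷ lead(D) = −6x² ÷ −2x = 3x. Subtract (3x)·D = −6x² − 21x. Remainder: −10x − 35.
Step 8: lead(−10x − 35) ÷ lead(D) = −10x ÷ −2x = 5. Subtract (5)·D = −10x − 35. Remainder: 0.

R = [0], so D(x) is a factor of P(x). yes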